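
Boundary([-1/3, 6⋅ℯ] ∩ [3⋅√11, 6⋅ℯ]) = {3⋅√11, 6⋅ℯ}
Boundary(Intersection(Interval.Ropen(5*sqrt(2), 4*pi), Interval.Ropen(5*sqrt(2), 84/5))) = {5*sqrt(2), 4*pi}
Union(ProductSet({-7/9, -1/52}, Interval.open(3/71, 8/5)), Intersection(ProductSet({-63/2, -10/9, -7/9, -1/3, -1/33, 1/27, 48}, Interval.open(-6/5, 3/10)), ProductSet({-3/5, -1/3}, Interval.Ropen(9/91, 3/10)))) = Union(ProductSet({-1/3}, Interval.Ropen(9/91, 3/10)), ProductSet({-7/9, -1/52}, Interval.open(3/71, 8/5)))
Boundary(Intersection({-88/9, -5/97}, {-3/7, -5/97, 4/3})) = {-5/97}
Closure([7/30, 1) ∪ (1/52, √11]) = [1/52, √11]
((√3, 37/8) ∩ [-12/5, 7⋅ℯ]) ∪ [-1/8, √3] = [-1/8, 37/8)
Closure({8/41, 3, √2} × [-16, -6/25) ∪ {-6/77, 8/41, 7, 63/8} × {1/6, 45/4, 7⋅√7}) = ({8/41, 3, √2} × [-16, -6/25]) ∪ ({-6/77, 8/41, 7, 63/8} × {1/6, 45/4, 7⋅√7})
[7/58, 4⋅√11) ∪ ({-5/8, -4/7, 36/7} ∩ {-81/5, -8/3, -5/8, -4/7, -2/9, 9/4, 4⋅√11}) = {-5/8, -4/7} ∪ [7/58, 4⋅√11)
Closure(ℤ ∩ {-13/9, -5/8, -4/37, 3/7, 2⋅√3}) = ∅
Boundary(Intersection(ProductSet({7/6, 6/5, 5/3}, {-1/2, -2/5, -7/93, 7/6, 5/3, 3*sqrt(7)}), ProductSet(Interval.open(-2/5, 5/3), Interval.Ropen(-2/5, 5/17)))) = ProductSet({7/6, 6/5}, {-2/5, -7/93})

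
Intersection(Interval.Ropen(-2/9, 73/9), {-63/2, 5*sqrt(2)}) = {5*sqrt(2)}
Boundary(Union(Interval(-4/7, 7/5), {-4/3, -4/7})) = {-4/3, -4/7, 7/5}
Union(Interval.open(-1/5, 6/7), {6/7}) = Interval.Lopen(-1/5, 6/7)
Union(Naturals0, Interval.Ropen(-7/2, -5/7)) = Union(Interval.Ropen(-7/2, -5/7), Naturals0)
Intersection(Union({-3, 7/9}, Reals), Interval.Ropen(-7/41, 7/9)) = Interval.Ropen(-7/41, 7/9)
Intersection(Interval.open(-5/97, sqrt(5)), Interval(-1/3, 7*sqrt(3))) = Interval.open(-5/97, sqrt(5))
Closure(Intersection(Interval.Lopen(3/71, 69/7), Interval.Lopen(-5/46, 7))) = Interval(3/71, 7)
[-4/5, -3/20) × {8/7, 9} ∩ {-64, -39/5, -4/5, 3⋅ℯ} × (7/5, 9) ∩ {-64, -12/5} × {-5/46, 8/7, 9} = ∅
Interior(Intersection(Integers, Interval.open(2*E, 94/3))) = EmptySet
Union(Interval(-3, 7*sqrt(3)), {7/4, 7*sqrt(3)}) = Interval(-3, 7*sqrt(3))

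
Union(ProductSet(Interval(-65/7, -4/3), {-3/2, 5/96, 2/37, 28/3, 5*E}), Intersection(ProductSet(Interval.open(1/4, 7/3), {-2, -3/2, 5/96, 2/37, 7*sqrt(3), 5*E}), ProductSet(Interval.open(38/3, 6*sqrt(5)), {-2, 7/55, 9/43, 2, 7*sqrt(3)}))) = ProductSet(Interval(-65/7, -4/3), {-3/2, 5/96, 2/37, 28/3, 5*E})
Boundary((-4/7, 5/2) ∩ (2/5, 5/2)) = {2/5, 5/2}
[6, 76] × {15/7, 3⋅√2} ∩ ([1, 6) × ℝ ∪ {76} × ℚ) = {76} × {15/7}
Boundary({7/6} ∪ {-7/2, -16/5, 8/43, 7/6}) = {-7/2, -16/5, 8/43, 7/6}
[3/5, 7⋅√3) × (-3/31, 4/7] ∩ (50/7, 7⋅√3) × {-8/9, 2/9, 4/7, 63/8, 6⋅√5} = (50/7, 7⋅√3) × {2/9, 4/7}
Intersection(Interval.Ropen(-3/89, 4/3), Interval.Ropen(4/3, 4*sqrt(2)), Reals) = EmptySet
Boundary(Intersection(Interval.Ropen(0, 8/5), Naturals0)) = Range(0, 2, 1)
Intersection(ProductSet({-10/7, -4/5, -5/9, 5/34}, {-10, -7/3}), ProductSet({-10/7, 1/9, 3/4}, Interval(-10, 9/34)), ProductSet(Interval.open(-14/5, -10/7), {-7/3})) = EmptySet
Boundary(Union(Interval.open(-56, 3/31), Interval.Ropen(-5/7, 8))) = {-56, 8}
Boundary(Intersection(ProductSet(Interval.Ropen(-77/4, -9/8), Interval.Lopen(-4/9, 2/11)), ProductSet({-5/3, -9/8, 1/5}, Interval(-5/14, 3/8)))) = ProductSet({-5/3}, Interval(-5/14, 2/11))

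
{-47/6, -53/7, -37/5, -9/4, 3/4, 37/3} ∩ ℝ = {-47/6, -53/7, -37/5, -9/4, 3/4, 37/3}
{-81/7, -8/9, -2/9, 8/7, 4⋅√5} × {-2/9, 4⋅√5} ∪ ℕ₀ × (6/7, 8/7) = (ℕ₀ × (6/7, 8/7)) ∪ ({-81/7, -8/9, -2/9, 8/7, 4⋅√5} × {-2/9, 4⋅√5})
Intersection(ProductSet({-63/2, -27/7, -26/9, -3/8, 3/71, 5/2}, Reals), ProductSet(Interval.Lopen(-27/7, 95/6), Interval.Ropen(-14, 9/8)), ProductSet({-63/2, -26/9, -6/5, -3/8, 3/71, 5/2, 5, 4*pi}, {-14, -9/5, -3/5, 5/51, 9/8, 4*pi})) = ProductSet({-26/9, -3/8, 3/71, 5/2}, {-14, -9/5, -3/5, 5/51})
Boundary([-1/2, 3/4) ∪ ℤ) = {-1/2, 3/4} ∪ (ℤ \ (-1/2, 3/4))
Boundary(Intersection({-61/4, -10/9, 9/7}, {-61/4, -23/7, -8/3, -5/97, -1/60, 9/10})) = {-61/4}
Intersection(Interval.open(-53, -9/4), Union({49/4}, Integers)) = Range(-52, -2, 1)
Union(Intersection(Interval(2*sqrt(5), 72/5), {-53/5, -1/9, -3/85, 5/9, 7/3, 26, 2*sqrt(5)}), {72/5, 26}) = {72/5, 26, 2*sqrt(5)}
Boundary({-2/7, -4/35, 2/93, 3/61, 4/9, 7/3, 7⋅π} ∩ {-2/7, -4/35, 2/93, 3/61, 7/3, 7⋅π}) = {-2/7, -4/35, 2/93, 3/61, 7/3, 7⋅π}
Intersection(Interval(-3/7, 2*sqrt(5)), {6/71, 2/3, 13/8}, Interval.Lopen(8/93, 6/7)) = {2/3}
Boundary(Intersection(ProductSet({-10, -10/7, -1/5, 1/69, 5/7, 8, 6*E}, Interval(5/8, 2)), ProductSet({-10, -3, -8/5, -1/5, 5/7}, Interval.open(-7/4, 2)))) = ProductSet({-10, -1/5, 5/7}, Interval(5/8, 2))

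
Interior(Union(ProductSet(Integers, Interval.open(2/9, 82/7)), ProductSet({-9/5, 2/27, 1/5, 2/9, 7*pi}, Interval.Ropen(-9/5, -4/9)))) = EmptySet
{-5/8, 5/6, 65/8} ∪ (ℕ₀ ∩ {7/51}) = {-5/8, 5/6, 65/8}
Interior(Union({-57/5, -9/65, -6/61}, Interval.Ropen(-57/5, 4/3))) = Interval.open(-57/5, 4/3)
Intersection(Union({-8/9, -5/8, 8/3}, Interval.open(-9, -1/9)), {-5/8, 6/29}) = {-5/8}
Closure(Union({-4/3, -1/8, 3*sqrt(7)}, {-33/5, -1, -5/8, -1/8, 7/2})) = {-33/5, -4/3, -1, -5/8, -1/8, 7/2, 3*sqrt(7)}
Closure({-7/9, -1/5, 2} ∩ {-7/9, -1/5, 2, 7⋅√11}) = {-7/9, -1/5, 2}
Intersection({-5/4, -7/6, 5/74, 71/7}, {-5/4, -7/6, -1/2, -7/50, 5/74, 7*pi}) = {-5/4, -7/6, 5/74}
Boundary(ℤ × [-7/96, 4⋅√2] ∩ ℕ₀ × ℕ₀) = ℕ₀ × {0, 1, …, 5}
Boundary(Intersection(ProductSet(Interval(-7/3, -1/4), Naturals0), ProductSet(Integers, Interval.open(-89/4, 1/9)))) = ProductSet(Range(-2, 0, 1), Range(0, 1, 1))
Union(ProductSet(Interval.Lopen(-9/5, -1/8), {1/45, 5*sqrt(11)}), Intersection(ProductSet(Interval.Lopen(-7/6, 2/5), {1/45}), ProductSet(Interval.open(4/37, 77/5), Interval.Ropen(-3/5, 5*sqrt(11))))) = Union(ProductSet(Interval.Lopen(-9/5, -1/8), {1/45, 5*sqrt(11)}), ProductSet(Interval.Lopen(4/37, 2/5), {1/45}))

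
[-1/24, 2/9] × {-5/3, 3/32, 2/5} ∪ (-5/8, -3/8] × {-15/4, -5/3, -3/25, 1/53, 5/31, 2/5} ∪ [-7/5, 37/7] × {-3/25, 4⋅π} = ([-1/24, 2/9] × {-5/3, 3/32, 2/5}) ∪ ([-7/5, 37/7] × {-3/25, 4⋅π}) ∪ ((-5/8, -3/8] × {-15/4, -5/3, -3/25, 1/53, 5/31, 2/5})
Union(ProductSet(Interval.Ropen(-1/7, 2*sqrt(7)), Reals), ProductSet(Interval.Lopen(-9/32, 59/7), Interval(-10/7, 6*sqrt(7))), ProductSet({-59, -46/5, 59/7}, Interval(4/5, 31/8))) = Union(ProductSet({-59, -46/5, 59/7}, Interval(4/5, 31/8)), ProductSet(Interval.Lopen(-9/32, 59/7), Interval(-10/7, 6*sqrt(7))), ProductSet(Interval.Ropen(-1/7, 2*sqrt(7)), Reals))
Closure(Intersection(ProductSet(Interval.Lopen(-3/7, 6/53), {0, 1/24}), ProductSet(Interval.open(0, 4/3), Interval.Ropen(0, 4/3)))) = ProductSet(Interval(0, 6/53), {0, 1/24})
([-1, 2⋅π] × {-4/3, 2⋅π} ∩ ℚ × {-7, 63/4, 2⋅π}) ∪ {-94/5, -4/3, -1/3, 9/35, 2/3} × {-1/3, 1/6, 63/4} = ({-94/5, -4/3, -1/3, 9/35, 2/3} × {-1/3, 1/6, 63/4}) ∪ ((ℚ ∩ [-1, 2⋅π]) × {2⋅π})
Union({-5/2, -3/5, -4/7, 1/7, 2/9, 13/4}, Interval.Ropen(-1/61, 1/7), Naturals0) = Union({-5/2, -3/5, -4/7, 2/9, 13/4}, Interval(-1/61, 1/7), Naturals0)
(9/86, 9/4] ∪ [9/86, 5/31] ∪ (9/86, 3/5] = [9/86, 9/4]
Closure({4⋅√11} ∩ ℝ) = {4⋅√11}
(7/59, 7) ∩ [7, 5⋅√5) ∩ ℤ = ∅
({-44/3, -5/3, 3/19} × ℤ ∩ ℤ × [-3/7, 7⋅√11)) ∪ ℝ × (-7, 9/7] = ℝ × (-7, 9/7]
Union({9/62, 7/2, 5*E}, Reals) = Reals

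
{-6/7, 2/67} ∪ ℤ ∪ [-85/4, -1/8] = ℤ ∪ [-85/4, -1/8] ∪ {2/67}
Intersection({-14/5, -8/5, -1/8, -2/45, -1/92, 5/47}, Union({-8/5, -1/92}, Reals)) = {-14/5, -8/5, -1/8, -2/45, -1/92, 5/47}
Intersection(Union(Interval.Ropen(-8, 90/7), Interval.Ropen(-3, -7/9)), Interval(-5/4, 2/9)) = Interval(-5/4, 2/9)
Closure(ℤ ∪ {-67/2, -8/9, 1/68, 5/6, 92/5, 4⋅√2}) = ℤ ∪ {-67/2, -8/9, 1/68, 5/6, 92/5, 4⋅√2}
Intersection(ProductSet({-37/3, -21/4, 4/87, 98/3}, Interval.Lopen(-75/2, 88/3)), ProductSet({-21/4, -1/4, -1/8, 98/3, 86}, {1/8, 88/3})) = ProductSet({-21/4, 98/3}, {1/8, 88/3})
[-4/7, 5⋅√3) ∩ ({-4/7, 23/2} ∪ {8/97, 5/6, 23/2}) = {-4/7, 8/97, 5/6}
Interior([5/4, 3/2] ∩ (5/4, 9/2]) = (5/4, 3/2)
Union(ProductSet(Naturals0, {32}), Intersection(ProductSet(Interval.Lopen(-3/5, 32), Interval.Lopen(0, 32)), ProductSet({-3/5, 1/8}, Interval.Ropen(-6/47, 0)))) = ProductSet(Naturals0, {32})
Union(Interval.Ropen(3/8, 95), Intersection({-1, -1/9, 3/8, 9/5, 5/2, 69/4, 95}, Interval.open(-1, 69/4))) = Union({-1/9}, Interval.Ropen(3/8, 95))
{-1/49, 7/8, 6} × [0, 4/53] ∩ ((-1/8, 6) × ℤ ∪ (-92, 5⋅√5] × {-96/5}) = {-1/49, 7/8} × {0}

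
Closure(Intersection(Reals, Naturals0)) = Naturals0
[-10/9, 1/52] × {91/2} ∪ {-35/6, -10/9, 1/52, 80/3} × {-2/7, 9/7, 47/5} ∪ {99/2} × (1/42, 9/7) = ({99/2} × (1/42, 9/7)) ∪ ([-10/9, 1/52] × {91/2}) ∪ ({-35/6, -10/9, 1/52, 80/3} × {-2/7, 9/7, 47/5})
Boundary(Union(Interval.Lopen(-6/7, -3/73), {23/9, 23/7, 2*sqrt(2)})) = {-6/7, -3/73, 23/9, 23/7, 2*sqrt(2)}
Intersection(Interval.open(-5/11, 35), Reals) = Interval.open(-5/11, 35)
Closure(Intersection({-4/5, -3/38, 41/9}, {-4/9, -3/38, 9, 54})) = {-3/38}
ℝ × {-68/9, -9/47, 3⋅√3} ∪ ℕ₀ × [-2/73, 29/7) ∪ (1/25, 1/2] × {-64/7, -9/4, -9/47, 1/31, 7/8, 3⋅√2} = (ℕ₀ × [-2/73, 29/7)) ∪ (ℝ × {-68/9, -9/47, 3⋅√3}) ∪ ((1/25, 1/2] × {-64/7, -9/4, -9/47, 1/31, 7/8, 3⋅√2})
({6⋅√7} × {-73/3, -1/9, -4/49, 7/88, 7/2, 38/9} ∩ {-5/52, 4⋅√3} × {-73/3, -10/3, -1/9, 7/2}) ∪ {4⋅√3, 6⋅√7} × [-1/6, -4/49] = {4⋅√3, 6⋅√7} × [-1/6, -4/49]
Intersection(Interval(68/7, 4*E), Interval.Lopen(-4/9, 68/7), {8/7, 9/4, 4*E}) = EmptySet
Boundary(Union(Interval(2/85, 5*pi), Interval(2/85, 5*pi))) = {2/85, 5*pi}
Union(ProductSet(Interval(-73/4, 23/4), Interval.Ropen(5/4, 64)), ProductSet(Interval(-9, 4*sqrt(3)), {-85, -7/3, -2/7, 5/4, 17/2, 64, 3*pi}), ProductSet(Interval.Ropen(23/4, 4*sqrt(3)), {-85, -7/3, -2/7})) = Union(ProductSet(Interval(-73/4, 23/4), Interval.Ropen(5/4, 64)), ProductSet(Interval(-9, 4*sqrt(3)), {-85, -7/3, -2/7, 5/4, 17/2, 64, 3*pi}))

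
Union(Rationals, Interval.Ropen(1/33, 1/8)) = Union(Interval(1/33, 1/8), Rationals)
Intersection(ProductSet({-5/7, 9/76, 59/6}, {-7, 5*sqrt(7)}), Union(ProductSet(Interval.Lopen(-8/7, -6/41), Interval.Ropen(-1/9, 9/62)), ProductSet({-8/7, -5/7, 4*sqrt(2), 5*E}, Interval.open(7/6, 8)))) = EmptySet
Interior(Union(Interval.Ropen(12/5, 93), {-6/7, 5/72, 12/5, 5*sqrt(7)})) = Interval.open(12/5, 93)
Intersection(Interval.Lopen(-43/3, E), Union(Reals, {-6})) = Interval.Lopen(-43/3, E)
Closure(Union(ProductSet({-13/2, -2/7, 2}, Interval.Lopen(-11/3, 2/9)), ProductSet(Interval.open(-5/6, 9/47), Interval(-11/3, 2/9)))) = ProductSet(Union({-13/2, 2}, Interval(-5/6, 9/47)), Interval(-11/3, 2/9))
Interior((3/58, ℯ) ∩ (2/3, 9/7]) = (2/3, 9/7)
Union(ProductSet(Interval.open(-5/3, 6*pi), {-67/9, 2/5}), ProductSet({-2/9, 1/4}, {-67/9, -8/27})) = Union(ProductSet({-2/9, 1/4}, {-67/9, -8/27}), ProductSet(Interval.open(-5/3, 6*pi), {-67/9, 2/5}))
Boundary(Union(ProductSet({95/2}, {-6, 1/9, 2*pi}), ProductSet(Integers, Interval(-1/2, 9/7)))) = Union(ProductSet({95/2}, {-6, 1/9, 2*pi}), ProductSet(Integers, Interval(-1/2, 9/7)))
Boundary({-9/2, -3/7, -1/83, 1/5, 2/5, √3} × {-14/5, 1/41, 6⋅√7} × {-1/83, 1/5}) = {-9/2, -3/7, -1/83, 1/5, 2/5, √3} × {-14/5, 1/41, 6⋅√7} × {-1/83, 1/5}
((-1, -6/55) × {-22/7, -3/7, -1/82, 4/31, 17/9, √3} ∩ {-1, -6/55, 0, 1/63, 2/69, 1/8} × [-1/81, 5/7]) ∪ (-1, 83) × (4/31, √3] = (-1, 83) × (4/31, √3]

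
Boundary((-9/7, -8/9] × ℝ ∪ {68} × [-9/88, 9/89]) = ({-9/7, -8/9} × ℝ) ∪ ({68} × [-9/88, 9/89])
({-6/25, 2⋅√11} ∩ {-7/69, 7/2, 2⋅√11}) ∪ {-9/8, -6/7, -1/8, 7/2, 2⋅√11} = {-9/8, -6/7, -1/8, 7/2, 2⋅√11}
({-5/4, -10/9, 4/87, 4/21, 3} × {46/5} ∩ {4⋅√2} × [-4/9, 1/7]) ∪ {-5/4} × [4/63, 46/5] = {-5/4} × [4/63, 46/5]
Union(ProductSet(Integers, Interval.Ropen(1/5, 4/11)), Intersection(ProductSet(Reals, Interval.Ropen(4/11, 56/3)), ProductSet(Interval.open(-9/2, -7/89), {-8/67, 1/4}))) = ProductSet(Integers, Interval.Ropen(1/5, 4/11))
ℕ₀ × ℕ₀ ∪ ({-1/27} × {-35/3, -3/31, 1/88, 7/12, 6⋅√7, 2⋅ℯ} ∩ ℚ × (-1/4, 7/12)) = (ℕ₀ × ℕ₀) ∪ ({-1/27} × {-3/31, 1/88})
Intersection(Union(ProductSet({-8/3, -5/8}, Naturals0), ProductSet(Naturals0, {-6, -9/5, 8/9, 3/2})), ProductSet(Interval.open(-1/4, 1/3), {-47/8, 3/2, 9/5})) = ProductSet(Range(0, 1, 1), {3/2})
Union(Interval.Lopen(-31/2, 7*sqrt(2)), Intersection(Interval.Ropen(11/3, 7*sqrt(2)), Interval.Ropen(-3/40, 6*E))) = Interval.Lopen(-31/2, 7*sqrt(2))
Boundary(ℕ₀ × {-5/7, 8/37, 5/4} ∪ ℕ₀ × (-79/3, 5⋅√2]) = ℕ₀ × [-79/3, 5⋅√2]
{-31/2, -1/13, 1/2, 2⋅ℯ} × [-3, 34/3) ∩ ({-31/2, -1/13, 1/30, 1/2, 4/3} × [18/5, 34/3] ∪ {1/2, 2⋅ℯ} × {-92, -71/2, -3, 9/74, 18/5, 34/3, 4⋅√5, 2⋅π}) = ({-31/2, -1/13, 1/2} × [18/5, 34/3)) ∪ ({1/2, 2⋅ℯ} × {-3, 9/74, 18/5, 4⋅√5, 2⋅π})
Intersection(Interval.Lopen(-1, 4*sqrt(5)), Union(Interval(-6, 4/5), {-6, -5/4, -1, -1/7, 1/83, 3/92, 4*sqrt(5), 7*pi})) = Union({4*sqrt(5)}, Interval.Lopen(-1, 4/5))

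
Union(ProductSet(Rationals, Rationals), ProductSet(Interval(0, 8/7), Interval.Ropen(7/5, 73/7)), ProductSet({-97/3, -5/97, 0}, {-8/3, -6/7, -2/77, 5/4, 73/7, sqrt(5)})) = Union(ProductSet({-97/3, -5/97, 0}, {-8/3, -6/7, -2/77, 5/4, 73/7, sqrt(5)}), ProductSet(Interval(0, 8/7), Interval.Ropen(7/5, 73/7)), ProductSet(Rationals, Rationals))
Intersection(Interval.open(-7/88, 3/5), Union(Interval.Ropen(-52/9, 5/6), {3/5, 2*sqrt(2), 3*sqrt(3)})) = Interval.open(-7/88, 3/5)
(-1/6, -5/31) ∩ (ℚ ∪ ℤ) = ℚ ∩ (-1/6, -5/31)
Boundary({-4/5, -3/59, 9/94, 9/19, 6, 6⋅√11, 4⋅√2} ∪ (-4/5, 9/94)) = {-4/5, 9/94, 9/19, 6, 6⋅√11, 4⋅√2}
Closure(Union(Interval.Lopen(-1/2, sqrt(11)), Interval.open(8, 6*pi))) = Union(Interval(-1/2, sqrt(11)), Interval(8, 6*pi))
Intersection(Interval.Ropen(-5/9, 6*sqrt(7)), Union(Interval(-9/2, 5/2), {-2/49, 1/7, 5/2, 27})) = Interval(-5/9, 5/2)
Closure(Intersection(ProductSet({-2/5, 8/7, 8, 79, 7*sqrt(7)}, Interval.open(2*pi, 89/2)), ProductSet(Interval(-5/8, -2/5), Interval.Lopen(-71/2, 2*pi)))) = EmptySet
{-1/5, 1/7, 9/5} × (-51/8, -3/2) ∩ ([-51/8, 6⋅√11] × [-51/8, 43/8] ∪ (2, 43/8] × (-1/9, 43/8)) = {-1/5, 1/7, 9/5} × (-51/8, -3/2)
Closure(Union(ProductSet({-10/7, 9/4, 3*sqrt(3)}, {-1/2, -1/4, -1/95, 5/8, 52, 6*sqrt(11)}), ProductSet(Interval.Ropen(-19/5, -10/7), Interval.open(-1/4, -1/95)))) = Union(ProductSet({-19/5, -10/7}, Interval(-1/4, -1/95)), ProductSet({-10/7, 9/4, 3*sqrt(3)}, {-1/2, -1/4, -1/95, 5/8, 52, 6*sqrt(11)}), ProductSet(Interval(-19/5, -10/7), {-1/4, -1/95}), ProductSet(Interval.Ropen(-19/5, -10/7), Interval.open(-1/4, -1/95)))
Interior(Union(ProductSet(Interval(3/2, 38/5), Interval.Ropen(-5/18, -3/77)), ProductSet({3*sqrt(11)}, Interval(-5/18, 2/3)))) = ProductSet(Interval.open(3/2, 38/5), Interval.open(-5/18, -3/77))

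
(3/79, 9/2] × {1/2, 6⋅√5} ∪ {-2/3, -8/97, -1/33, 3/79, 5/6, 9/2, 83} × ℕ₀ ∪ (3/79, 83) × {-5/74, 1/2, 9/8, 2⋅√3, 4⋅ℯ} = ({-2/3, -8/97, -1/33, 3/79, 5/6, 9/2, 83} × ℕ₀) ∪ ((3/79, 9/2] × {1/2, 6⋅√5}) ∪ ((3/79, 83) × {-5/74, 1/2, 9/8, 2⋅√3, 4⋅ℯ})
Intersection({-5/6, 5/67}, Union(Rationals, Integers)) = {-5/6, 5/67}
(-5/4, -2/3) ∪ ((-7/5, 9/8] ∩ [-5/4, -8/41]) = [-5/4, -8/41]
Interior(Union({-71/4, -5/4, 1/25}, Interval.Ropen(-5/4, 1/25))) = Interval.open(-5/4, 1/25)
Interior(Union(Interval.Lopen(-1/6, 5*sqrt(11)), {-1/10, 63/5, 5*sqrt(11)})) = Interval.open(-1/6, 5*sqrt(11))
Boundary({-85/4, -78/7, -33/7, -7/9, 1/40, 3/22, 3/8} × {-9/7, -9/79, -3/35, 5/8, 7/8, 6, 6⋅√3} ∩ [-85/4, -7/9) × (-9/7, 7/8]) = {-85/4, -78/7, -33/7} × {-9/79, -3/35, 5/8, 7/8}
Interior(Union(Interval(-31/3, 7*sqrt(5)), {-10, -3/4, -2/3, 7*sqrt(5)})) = Interval.open(-31/3, 7*sqrt(5))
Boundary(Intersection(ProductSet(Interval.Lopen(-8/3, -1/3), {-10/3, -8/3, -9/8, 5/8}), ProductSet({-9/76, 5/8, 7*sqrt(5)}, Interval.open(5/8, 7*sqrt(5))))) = EmptySet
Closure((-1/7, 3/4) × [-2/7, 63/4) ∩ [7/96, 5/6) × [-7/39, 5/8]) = [7/96, 3/4] × [-7/39, 5/8]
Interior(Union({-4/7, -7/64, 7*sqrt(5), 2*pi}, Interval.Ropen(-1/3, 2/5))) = Interval.open(-1/3, 2/5)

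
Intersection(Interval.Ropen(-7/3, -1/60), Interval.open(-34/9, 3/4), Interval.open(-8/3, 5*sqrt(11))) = Interval.Ropen(-7/3, -1/60)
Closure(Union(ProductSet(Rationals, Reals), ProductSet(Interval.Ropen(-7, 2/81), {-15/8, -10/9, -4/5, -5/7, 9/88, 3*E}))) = ProductSet(Reals, Reals)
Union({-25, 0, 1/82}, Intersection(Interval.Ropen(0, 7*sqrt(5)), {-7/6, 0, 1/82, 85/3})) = {-25, 0, 1/82}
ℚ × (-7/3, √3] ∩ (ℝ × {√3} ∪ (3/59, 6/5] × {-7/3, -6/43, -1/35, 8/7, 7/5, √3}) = (ℚ × {√3}) ∪ ((ℚ ∩ (3/59, 6/5]) × {-6/43, -1/35, 8/7, 7/5, √3})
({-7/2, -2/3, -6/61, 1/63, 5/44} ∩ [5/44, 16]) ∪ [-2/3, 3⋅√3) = [-2/3, 3⋅√3)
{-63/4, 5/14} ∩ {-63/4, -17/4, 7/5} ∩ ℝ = {-63/4}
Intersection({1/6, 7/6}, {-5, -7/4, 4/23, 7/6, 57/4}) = {7/6}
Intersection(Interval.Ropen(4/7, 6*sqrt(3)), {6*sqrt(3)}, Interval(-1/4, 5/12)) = EmptySet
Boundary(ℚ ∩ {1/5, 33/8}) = {1/5, 33/8}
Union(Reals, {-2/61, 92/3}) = Reals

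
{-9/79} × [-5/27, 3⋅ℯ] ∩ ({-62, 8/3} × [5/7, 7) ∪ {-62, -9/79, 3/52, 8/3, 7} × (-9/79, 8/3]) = {-9/79} × (-9/79, 8/3]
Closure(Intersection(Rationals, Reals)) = Reals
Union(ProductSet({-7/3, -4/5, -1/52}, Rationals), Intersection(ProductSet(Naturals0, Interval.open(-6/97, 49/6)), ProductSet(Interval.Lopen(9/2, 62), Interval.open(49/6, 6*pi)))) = ProductSet({-7/3, -4/5, -1/52}, Rationals)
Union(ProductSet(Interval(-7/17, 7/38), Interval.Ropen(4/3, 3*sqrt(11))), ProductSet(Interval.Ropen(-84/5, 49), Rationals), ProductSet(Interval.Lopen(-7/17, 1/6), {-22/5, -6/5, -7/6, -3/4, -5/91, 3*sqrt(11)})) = Union(ProductSet(Interval.Ropen(-84/5, 49), Rationals), ProductSet(Interval.Lopen(-7/17, 1/6), {-22/5, -6/5, -7/6, -3/4, -5/91, 3*sqrt(11)}), ProductSet(Interval(-7/17, 7/38), Interval.Ropen(4/3, 3*sqrt(11))))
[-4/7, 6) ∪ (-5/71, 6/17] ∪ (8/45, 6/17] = [-4/7, 6)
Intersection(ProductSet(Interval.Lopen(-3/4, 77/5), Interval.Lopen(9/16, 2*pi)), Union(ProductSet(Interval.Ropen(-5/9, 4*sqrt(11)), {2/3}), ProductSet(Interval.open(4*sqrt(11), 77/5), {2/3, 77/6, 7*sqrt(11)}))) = ProductSet(Union(Interval.Ropen(-5/9, 4*sqrt(11)), Interval.open(4*sqrt(11), 77/5)), {2/3})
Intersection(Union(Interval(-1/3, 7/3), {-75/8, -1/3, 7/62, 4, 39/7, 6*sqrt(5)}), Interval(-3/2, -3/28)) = Interval(-1/3, -3/28)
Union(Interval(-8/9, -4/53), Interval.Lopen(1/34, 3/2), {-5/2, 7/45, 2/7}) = Union({-5/2}, Interval(-8/9, -4/53), Interval.Lopen(1/34, 3/2))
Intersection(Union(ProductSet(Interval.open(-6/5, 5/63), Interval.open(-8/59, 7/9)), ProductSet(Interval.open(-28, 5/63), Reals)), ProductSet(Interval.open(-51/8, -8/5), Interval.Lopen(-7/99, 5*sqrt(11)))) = ProductSet(Interval.open(-51/8, -8/5), Interval.Lopen(-7/99, 5*sqrt(11)))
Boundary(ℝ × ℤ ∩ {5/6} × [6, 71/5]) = {5/6} × {6, 7, …, 14}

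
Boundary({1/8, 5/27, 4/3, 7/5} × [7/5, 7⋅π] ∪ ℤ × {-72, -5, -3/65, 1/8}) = (ℤ × {-72, -5, -3/65, 1/8}) ∪ ({1/8, 5/27, 4/3, 7/5} × [7/5, 7⋅π])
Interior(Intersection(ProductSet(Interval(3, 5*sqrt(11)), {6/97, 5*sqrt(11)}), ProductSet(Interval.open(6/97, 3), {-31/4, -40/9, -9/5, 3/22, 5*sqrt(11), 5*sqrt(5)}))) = EmptySet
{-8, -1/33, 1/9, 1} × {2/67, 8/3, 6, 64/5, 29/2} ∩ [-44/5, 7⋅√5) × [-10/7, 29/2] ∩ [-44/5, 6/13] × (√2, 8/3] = {-8, -1/33, 1/9} × {8/3}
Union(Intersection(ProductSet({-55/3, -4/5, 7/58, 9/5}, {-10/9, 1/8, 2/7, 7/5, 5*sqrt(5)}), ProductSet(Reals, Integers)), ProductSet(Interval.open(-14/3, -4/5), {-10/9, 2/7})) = ProductSet(Interval.open(-14/3, -4/5), {-10/9, 2/7})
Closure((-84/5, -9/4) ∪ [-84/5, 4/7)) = [-84/5, 4/7]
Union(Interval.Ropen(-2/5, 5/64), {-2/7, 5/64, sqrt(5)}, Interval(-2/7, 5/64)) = Union({sqrt(5)}, Interval(-2/5, 5/64))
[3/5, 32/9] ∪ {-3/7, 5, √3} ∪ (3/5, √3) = {-3/7, 5} ∪ [3/5, 32/9]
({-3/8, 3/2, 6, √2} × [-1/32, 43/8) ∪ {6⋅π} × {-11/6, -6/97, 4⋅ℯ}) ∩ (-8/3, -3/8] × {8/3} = {-3/8} × {8/3}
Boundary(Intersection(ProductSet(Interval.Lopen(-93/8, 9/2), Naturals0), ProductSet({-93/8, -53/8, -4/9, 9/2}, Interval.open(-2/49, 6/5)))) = ProductSet({-53/8, -4/9, 9/2}, Range(0, 2, 1))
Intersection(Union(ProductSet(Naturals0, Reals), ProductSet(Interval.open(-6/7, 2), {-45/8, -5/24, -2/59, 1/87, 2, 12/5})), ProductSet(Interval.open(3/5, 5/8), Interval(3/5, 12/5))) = ProductSet(Interval.open(3/5, 5/8), {2, 12/5})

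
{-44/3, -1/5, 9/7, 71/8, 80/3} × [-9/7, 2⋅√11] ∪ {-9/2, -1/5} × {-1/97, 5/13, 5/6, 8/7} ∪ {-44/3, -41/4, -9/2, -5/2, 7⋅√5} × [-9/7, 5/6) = ({-9/2, -1/5} × {-1/97, 5/13, 5/6, 8/7}) ∪ ({-44/3, -41/4, -9/2, -5/2, 7⋅√5} × [-9/7, 5/6)) ∪ ({-44/3, -1/5, 9/7, 71/8, 80/3} × [-9/7, 2⋅√11])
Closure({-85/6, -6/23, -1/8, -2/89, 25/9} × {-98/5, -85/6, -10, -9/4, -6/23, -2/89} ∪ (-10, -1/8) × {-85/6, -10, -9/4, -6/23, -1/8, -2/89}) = ([-10, -1/8] × {-85/6, -10, -9/4, -6/23, -1/8, -2/89}) ∪ ({-85/6, -6/23, -1/8, -2/89, 25/9} × {-98/5, -85/6, -10, -9/4, -6/23, -2/89})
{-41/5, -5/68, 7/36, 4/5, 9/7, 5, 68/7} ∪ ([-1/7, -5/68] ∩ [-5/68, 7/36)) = {-41/5, -5/68, 7/36, 4/5, 9/7, 5, 68/7}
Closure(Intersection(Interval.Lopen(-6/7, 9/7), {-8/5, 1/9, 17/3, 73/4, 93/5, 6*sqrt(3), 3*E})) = {1/9}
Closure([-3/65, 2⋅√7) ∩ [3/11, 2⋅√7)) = [3/11, 2⋅√7]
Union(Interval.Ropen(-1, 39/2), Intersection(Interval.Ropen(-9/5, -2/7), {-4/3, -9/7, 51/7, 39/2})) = Union({-4/3, -9/7}, Interval.Ropen(-1, 39/2))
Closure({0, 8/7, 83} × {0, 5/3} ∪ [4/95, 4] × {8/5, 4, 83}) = ({0, 8/7, 83} × {0, 5/3}) ∪ ([4/95, 4] × {8/5, 4, 83})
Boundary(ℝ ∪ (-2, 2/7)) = ∅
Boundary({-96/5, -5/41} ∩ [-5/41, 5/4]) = {-5/41}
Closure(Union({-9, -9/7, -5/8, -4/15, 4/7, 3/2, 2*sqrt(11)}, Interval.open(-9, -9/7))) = Union({-5/8, -4/15, 4/7, 3/2, 2*sqrt(11)}, Interval(-9, -9/7))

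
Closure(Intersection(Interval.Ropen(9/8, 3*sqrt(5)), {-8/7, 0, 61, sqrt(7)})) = {sqrt(7)}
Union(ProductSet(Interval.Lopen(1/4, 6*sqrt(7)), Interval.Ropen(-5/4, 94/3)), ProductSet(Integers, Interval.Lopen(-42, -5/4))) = Union(ProductSet(Integers, Interval.Lopen(-42, -5/4)), ProductSet(Interval.Lopen(1/4, 6*sqrt(7)), Interval.Ropen(-5/4, 94/3)))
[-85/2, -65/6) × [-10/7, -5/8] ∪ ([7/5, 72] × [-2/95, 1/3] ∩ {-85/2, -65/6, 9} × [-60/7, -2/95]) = ({9} × {-2/95}) ∪ ([-85/2, -65/6) × [-10/7, -5/8])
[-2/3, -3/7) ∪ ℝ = (-∞, ∞)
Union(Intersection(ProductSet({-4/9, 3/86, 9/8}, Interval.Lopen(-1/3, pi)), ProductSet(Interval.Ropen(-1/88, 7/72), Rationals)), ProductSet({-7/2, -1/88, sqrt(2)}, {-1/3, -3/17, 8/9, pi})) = Union(ProductSet({3/86}, Intersection(Interval.Lopen(-1/3, pi), Rationals)), ProductSet({-7/2, -1/88, sqrt(2)}, {-1/3, -3/17, 8/9, pi}))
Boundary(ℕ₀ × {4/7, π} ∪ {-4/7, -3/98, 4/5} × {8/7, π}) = (ℕ₀ × {4/7, π}) ∪ ({-4/7, -3/98, 4/5} × {8/7, π})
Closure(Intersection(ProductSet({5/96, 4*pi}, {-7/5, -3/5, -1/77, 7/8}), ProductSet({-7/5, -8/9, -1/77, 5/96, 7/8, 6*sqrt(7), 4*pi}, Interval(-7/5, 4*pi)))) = ProductSet({5/96, 4*pi}, {-7/5, -3/5, -1/77, 7/8})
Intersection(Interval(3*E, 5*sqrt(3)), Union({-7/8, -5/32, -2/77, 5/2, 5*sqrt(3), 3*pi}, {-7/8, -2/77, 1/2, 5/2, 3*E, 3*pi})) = {5*sqrt(3), 3*E}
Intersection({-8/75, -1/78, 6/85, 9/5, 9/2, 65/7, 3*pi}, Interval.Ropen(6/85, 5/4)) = {6/85}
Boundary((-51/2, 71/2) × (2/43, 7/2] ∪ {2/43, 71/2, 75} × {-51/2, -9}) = ({2/43, 71/2, 75} × {-51/2, -9}) ∪ ({-51/2, 71/2} × [2/43, 7/2]) ∪ ([-51/2, 71/2] × {2/43, 7/2})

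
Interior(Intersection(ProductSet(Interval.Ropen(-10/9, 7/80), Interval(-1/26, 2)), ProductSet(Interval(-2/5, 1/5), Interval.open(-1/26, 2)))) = ProductSet(Interval.open(-2/5, 7/80), Interval.open(-1/26, 2))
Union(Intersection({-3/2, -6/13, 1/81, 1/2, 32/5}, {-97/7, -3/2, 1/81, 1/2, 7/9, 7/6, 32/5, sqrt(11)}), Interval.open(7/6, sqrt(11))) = Union({-3/2, 1/81, 1/2, 32/5}, Interval.open(7/6, sqrt(11)))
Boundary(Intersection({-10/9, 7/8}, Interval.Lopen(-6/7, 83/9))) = {7/8}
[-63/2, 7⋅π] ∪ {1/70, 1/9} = [-63/2, 7⋅π]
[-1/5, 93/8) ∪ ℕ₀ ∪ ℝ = (-∞, ∞)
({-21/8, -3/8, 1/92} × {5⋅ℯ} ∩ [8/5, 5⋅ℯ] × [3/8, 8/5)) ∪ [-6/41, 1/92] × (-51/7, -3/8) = [-6/41, 1/92] × (-51/7, -3/8)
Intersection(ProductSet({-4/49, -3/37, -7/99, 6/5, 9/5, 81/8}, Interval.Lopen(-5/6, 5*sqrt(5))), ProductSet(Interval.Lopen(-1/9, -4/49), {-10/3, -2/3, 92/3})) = ProductSet({-4/49}, {-2/3})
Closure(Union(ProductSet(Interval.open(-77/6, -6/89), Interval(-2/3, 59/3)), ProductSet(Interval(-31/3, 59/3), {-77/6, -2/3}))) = Union(ProductSet(Interval(-77/6, -6/89), Interval(-2/3, 59/3)), ProductSet(Interval(-31/3, 59/3), {-77/6, -2/3}))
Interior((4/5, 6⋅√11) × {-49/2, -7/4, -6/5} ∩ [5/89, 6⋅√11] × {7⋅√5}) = ∅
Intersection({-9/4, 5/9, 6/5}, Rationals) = {-9/4, 5/9, 6/5}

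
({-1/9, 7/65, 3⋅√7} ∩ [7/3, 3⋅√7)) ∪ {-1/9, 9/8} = {-1/9, 9/8}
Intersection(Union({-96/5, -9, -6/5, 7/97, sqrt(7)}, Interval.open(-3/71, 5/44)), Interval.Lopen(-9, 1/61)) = Union({-6/5}, Interval.Lopen(-3/71, 1/61))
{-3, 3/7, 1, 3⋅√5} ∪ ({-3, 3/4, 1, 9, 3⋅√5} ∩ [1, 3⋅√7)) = {-3, 3/7, 1, 3⋅√5}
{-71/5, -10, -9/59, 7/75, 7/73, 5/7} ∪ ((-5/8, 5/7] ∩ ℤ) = {-71/5, -10, -9/59, 7/75, 7/73, 5/7} ∪ {0}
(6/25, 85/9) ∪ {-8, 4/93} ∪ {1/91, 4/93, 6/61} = {-8, 1/91, 4/93, 6/61} ∪ (6/25, 85/9)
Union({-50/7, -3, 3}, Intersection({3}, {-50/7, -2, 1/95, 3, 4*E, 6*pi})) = {-50/7, -3, 3}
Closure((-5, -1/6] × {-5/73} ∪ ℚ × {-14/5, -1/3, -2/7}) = (ℝ × {-14/5, -1/3, -2/7}) ∪ ([-5, -1/6] × {-5/73})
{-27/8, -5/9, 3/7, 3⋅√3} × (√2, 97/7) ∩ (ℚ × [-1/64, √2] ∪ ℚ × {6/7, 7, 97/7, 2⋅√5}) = {-27/8, -5/9, 3/7} × {7, 2⋅√5}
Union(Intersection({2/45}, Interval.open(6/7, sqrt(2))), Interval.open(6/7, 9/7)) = Interval.open(6/7, 9/7)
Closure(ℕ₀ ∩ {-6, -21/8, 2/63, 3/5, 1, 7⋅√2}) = {1}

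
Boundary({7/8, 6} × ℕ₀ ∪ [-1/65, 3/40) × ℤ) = ({7/8, 6} × ℕ₀) ∪ ([-1/65, 3/40] × ℤ)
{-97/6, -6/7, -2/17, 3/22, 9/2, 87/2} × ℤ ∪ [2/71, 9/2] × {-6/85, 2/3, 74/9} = ({-97/6, -6/7, -2/17, 3/22, 9/2, 87/2} × ℤ) ∪ ([2/71, 9/2] × {-6/85, 2/3, 74/9})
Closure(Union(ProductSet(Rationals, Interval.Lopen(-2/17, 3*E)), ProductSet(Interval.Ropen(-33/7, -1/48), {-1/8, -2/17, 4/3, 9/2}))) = Union(ProductSet(Interval(-33/7, -1/48), {-1/8, -2/17, 4/3, 9/2}), ProductSet(Reals, Interval(-2/17, 3*E)))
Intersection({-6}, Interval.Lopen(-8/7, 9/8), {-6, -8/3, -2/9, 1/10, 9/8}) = EmptySet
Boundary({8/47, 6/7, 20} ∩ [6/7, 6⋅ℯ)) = {6/7}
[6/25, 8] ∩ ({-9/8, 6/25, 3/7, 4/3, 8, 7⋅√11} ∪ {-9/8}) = {6/25, 3/7, 4/3, 8}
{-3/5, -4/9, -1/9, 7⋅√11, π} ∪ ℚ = ℚ ∪ {7⋅√11, π}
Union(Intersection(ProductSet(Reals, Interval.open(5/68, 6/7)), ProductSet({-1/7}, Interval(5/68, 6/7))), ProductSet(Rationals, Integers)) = Union(ProductSet({-1/7}, Interval.open(5/68, 6/7)), ProductSet(Rationals, Integers))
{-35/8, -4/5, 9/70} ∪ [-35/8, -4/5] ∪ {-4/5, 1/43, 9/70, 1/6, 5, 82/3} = [-35/8, -4/5] ∪ {1/43, 9/70, 1/6, 5, 82/3}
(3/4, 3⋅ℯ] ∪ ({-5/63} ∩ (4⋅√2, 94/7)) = (3/4, 3⋅ℯ]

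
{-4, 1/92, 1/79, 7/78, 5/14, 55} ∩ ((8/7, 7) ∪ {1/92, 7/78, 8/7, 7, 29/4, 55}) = {1/92, 7/78, 55}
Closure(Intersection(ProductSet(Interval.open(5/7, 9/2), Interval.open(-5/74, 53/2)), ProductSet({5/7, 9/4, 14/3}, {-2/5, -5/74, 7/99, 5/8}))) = ProductSet({9/4}, {7/99, 5/8})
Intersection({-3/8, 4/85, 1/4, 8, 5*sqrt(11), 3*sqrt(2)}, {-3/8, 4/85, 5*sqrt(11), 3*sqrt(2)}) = {-3/8, 4/85, 5*sqrt(11), 3*sqrt(2)}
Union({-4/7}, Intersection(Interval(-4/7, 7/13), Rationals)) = Intersection(Interval(-4/7, 7/13), Rationals)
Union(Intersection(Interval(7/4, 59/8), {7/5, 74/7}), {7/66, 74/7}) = {7/66, 74/7}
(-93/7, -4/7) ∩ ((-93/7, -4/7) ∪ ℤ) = (-93/7, -4/7) ∪ {-13, -12, …, -1}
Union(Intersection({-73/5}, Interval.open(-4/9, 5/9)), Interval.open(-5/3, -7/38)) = Interval.open(-5/3, -7/38)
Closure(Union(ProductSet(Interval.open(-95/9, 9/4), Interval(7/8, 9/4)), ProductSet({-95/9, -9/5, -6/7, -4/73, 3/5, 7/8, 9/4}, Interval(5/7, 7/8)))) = Union(ProductSet({-95/9, -9/5, -6/7, -4/73, 3/5, 7/8, 9/4}, Interval(5/7, 7/8)), ProductSet(Interval(-95/9, 9/4), Interval(7/8, 9/4)))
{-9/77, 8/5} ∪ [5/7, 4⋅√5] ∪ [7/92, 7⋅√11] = {-9/77} ∪ [7/92, 7⋅√11]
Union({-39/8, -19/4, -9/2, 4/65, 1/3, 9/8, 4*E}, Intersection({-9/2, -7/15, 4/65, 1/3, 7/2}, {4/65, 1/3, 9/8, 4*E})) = {-39/8, -19/4, -9/2, 4/65, 1/3, 9/8, 4*E}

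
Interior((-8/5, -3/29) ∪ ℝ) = (-∞, ∞)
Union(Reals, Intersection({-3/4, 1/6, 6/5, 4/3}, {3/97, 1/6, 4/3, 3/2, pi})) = Reals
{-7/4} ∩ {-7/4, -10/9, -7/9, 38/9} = {-7/4}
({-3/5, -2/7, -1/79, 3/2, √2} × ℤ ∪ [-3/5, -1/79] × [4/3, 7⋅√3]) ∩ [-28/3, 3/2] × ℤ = ({-3/5, -2/7, -1/79, 3/2, √2} × ℤ) ∪ ([-3/5, -1/79] × {2, 3, …, 12})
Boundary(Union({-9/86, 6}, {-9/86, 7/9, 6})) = {-9/86, 7/9, 6}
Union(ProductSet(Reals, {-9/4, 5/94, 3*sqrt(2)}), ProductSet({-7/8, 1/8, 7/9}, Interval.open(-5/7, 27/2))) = Union(ProductSet({-7/8, 1/8, 7/9}, Interval.open(-5/7, 27/2)), ProductSet(Reals, {-9/4, 5/94, 3*sqrt(2)}))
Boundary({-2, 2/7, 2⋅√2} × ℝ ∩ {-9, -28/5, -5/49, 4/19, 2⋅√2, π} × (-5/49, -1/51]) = {2⋅√2} × [-5/49, -1/51]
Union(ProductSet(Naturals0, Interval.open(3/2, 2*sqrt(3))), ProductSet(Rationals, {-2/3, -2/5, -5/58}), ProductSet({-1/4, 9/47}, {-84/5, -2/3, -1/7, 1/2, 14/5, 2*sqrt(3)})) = Union(ProductSet({-1/4, 9/47}, {-84/5, -2/3, -1/7, 1/2, 14/5, 2*sqrt(3)}), ProductSet(Naturals0, Interval.open(3/2, 2*sqrt(3))), ProductSet(Rationals, {-2/3, -2/5, -5/58}))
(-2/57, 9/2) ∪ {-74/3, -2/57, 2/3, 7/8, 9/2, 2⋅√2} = {-74/3} ∪ [-2/57, 9/2]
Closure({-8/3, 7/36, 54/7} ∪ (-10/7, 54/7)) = {-8/3} ∪ [-10/7, 54/7]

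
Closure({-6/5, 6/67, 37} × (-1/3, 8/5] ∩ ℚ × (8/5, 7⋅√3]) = ∅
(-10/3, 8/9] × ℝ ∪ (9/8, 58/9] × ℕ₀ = ((-10/3, 8/9] × ℝ) ∪ ((9/8, 58/9] × ℕ₀)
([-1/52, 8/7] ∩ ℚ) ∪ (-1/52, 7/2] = [-1/52, 7/2] ∪ (ℚ ∩ [-1/52, 8/7])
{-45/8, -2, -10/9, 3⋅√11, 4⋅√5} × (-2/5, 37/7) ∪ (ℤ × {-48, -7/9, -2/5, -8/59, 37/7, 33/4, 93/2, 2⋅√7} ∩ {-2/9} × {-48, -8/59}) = {-45/8, -2, -10/9, 3⋅√11, 4⋅√5} × (-2/5, 37/7)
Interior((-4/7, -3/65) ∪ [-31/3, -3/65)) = (-31/3, -3/65)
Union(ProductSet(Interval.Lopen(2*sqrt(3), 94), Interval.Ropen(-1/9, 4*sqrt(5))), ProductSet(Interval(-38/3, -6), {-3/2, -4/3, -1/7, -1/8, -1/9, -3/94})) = Union(ProductSet(Interval(-38/3, -6), {-3/2, -4/3, -1/7, -1/8, -1/9, -3/94}), ProductSet(Interval.Lopen(2*sqrt(3), 94), Interval.Ropen(-1/9, 4*sqrt(5))))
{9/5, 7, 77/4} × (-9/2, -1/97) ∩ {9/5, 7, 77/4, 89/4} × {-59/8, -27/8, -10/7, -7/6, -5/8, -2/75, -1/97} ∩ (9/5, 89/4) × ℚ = {7, 77/4} × {-27/8, -10/7, -7/6, -5/8, -2/75}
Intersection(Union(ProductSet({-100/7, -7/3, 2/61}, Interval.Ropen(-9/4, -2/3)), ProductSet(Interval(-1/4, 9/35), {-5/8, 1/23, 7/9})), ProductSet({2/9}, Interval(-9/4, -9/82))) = ProductSet({2/9}, {-5/8})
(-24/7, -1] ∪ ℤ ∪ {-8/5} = ℤ ∪ (-24/7, -1]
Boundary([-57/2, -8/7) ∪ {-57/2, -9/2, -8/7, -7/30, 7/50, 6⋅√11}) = {-57/2, -8/7, -7/30, 7/50, 6⋅√11}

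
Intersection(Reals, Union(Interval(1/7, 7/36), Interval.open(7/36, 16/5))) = Interval.Ropen(1/7, 16/5)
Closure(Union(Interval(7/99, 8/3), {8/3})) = Interval(7/99, 8/3)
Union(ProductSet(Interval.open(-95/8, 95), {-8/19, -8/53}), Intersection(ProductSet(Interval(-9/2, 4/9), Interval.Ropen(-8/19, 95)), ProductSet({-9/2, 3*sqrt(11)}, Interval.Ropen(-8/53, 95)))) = Union(ProductSet({-9/2}, Interval.Ropen(-8/53, 95)), ProductSet(Interval.open(-95/8, 95), {-8/19, -8/53}))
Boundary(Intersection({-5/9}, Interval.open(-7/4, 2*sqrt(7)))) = {-5/9}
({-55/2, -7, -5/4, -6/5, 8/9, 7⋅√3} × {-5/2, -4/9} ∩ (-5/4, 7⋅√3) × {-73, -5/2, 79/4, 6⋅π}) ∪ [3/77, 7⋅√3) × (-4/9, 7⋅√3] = ({-6/5, 8/9} × {-5/2}) ∪ ([3/77, 7⋅√3) × (-4/9, 7⋅√3])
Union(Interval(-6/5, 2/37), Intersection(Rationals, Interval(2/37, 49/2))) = Union(Intersection(Interval(2/37, 49/2), Rationals), Interval(-6/5, 2/37))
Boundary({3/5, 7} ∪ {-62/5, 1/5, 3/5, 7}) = {-62/5, 1/5, 3/5, 7}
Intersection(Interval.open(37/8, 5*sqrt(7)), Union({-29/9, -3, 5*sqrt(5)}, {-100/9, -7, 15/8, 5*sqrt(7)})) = {5*sqrt(5)}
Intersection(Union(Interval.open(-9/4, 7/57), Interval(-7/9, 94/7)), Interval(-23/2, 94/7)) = Interval.Lopen(-9/4, 94/7)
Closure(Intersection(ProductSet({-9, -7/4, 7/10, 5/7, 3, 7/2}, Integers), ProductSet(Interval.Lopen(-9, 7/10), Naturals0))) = ProductSet({-7/4, 7/10}, Naturals0)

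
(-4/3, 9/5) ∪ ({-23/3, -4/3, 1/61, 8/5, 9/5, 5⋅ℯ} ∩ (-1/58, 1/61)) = (-4/3, 9/5)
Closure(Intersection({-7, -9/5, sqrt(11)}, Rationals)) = {-7, -9/5}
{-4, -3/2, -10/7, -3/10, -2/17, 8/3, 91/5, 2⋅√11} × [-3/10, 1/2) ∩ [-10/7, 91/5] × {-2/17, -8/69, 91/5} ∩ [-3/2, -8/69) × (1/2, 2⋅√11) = ∅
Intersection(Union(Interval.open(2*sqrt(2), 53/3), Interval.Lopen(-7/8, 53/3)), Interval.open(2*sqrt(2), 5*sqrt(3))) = Interval.open(2*sqrt(2), 5*sqrt(3))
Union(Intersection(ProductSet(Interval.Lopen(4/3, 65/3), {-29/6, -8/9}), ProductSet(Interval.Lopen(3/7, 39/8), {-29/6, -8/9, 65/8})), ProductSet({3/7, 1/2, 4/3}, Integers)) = Union(ProductSet({3/7, 1/2, 4/3}, Integers), ProductSet(Interval.Lopen(4/3, 39/8), {-29/6, -8/9}))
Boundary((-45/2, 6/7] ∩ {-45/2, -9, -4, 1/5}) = {-9, -4, 1/5}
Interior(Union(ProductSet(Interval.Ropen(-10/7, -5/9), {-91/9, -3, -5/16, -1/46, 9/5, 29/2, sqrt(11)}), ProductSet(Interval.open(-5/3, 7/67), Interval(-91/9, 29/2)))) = ProductSet(Interval.open(-5/3, 7/67), Interval.open(-91/9, 29/2))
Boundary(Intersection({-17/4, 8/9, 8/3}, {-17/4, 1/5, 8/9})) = {-17/4, 8/9}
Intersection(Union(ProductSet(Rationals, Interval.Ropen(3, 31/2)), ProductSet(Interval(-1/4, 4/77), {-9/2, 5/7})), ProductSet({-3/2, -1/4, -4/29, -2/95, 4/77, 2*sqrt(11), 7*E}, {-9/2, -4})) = ProductSet({-1/4, -4/29, -2/95, 4/77}, {-9/2})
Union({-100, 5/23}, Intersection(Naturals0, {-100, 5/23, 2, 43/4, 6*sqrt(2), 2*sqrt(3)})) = {-100, 5/23, 2}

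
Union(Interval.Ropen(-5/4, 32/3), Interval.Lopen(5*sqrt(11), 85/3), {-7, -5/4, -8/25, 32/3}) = Union({-7}, Interval(-5/4, 32/3), Interval.Lopen(5*sqrt(11), 85/3))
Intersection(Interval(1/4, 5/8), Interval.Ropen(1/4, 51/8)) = Interval(1/4, 5/8)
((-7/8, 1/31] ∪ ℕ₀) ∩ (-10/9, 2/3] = (-7/8, 1/31] ∪ {0}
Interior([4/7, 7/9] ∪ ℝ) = (-∞, ∞)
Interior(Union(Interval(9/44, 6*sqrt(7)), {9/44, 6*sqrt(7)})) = Interval.open(9/44, 6*sqrt(7))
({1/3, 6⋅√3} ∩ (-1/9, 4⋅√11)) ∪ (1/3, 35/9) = [1/3, 35/9) ∪ {6⋅√3}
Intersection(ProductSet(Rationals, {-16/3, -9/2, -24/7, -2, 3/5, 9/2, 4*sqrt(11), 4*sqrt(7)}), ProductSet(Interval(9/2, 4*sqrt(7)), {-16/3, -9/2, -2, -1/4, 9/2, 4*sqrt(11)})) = ProductSet(Intersection(Interval(9/2, 4*sqrt(7)), Rationals), {-16/3, -9/2, -2, 9/2, 4*sqrt(11)})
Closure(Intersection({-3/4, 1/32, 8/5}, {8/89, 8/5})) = {8/5}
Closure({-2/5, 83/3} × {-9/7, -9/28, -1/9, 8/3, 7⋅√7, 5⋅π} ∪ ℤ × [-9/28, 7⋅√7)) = (ℤ × [-9/28, 7⋅√7]) ∪ ({-2/5, 83/3} × {-9/7, -9/28, -1/9, 8/3, 7⋅√7, 5⋅π})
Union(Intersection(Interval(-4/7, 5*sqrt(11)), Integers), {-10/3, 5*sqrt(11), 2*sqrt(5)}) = Union({-10/3, 5*sqrt(11), 2*sqrt(5)}, Range(0, 17, 1))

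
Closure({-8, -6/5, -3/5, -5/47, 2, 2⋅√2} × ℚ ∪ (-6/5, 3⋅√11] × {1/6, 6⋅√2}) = ({-8, -6/5, -3/5, -5/47, 2, 2⋅√2} × ℝ) ∪ ([-6/5, 3⋅√11] × {1/6, 6⋅√2})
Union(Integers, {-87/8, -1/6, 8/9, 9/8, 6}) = Union({-87/8, -1/6, 8/9, 9/8}, Integers)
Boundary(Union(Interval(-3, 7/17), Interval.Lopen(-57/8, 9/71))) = {-57/8, 7/17}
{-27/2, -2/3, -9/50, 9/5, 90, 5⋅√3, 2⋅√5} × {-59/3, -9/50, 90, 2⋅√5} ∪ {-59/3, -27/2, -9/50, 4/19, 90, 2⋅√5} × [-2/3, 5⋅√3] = ({-59/3, -27/2, -9/50, 4/19, 90, 2⋅√5} × [-2/3, 5⋅√3]) ∪ ({-27/2, -2/3, -9/50, 9/5, 90, 5⋅√3, 2⋅√5} × {-59/3, -9/50, 90, 2⋅√5})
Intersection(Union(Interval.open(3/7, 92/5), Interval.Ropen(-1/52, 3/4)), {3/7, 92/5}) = {3/7}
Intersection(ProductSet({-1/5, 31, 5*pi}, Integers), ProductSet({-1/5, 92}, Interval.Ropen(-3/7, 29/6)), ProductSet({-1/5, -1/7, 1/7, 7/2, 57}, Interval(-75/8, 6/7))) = ProductSet({-1/5}, Range(0, 1, 1))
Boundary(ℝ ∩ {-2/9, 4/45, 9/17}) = {-2/9, 4/45, 9/17}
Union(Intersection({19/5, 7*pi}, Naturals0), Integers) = Integers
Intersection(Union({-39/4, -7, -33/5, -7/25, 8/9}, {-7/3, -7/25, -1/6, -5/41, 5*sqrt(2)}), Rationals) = {-39/4, -7, -33/5, -7/3, -7/25, -1/6, -5/41, 8/9}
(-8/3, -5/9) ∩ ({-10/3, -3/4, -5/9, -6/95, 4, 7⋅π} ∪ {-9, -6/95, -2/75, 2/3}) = {-3/4}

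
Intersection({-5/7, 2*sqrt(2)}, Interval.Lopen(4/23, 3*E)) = {2*sqrt(2)}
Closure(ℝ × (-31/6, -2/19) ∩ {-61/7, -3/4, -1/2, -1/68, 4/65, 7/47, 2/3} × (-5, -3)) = {-61/7, -3/4, -1/2, -1/68, 4/65, 7/47, 2/3} × [-5, -3]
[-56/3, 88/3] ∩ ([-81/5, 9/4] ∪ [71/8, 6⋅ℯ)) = [-81/5, 9/4] ∪ [71/8, 6⋅ℯ)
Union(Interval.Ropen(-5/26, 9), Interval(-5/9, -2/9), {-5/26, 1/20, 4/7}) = Union(Interval(-5/9, -2/9), Interval.Ropen(-5/26, 9))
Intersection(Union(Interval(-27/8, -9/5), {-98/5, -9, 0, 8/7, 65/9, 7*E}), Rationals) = Union({-98/5, -9, 0, 8/7, 65/9}, Intersection(Interval(-27/8, -9/5), Rationals))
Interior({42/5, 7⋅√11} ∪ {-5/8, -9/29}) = ∅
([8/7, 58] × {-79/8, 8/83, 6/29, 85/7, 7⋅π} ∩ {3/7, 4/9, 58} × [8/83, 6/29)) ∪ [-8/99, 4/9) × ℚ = ({58} × {8/83}) ∪ ([-8/99, 4/9) × ℚ)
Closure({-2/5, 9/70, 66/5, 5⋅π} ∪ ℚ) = ℝ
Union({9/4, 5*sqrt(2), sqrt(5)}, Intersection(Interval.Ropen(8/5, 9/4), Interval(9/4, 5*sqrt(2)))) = {9/4, 5*sqrt(2), sqrt(5)}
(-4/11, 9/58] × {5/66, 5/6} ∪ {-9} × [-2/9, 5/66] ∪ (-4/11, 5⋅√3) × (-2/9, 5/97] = ({-9} × [-2/9, 5/66]) ∪ ((-4/11, 9/58] × {5/66, 5/6}) ∪ ((-4/11, 5⋅√3) × (-2/9, 5/97])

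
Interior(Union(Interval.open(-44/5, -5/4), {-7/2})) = Interval.open(-44/5, -5/4)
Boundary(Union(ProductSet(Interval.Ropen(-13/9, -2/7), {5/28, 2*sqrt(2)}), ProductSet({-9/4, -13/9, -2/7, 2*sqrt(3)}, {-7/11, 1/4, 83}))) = Union(ProductSet({-9/4, -13/9, -2/7, 2*sqrt(3)}, {-7/11, 1/4, 83}), ProductSet(Interval(-13/9, -2/7), {5/28, 2*sqrt(2)}))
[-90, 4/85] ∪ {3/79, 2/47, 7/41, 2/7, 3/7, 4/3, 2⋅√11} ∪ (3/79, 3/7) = [-90, 3/7] ∪ {4/3, 2⋅√11}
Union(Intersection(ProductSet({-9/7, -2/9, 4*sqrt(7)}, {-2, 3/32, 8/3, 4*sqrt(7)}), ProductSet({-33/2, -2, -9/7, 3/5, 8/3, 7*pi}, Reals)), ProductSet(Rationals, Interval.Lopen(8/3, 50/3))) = Union(ProductSet({-9/7}, {-2, 3/32, 8/3, 4*sqrt(7)}), ProductSet(Rationals, Interval.Lopen(8/3, 50/3)))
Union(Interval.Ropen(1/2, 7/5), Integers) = Union(Integers, Interval.Ropen(1/2, 7/5))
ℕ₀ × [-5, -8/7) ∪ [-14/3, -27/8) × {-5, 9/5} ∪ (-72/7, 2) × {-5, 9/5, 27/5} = (ℕ₀ × [-5, -8/7)) ∪ ((-72/7, 2) × {-5, 9/5, 27/5})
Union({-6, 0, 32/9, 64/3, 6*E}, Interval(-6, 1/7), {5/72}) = Union({32/9, 64/3, 6*E}, Interval(-6, 1/7))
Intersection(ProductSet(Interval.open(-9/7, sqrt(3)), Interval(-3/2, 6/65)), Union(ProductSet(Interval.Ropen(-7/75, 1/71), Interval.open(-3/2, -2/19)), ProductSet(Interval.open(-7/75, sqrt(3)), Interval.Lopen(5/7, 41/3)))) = ProductSet(Interval.Ropen(-7/75, 1/71), Interval.open(-3/2, -2/19))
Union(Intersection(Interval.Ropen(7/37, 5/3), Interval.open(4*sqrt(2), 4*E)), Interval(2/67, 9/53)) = Interval(2/67, 9/53)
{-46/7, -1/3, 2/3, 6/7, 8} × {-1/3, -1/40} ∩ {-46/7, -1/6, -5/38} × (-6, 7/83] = {-46/7} × {-1/3, -1/40}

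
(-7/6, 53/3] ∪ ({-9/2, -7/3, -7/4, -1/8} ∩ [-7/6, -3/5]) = (-7/6, 53/3]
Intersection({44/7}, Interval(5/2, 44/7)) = {44/7}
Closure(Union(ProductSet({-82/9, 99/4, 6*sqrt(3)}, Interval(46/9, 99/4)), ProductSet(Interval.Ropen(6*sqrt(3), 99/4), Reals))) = Union(ProductSet({-82/9, 99/4, 6*sqrt(3)}, Interval(46/9, 99/4)), ProductSet(Interval(6*sqrt(3), 99/4), Reals))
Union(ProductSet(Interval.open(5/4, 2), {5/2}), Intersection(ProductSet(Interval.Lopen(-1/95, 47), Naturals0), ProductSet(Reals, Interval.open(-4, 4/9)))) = Union(ProductSet(Interval.Lopen(-1/95, 47), Range(0, 1, 1)), ProductSet(Interval.open(5/4, 2), {5/2}))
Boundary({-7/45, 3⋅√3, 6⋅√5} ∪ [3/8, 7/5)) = {-7/45, 3/8, 7/5, 3⋅√3, 6⋅√5}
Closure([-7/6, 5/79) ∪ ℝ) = (-∞, ∞)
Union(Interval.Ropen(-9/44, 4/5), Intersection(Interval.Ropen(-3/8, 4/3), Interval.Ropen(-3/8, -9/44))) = Interval.Ropen(-3/8, 4/5)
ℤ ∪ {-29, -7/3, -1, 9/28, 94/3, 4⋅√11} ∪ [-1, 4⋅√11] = ℤ ∪ {-7/3, 94/3} ∪ [-1, 4⋅√11]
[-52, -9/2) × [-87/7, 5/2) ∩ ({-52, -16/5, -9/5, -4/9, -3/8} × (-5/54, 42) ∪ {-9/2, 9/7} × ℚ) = {-52} × (-5/54, 5/2)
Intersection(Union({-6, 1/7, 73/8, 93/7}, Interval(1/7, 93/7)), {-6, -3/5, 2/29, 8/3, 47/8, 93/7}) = {-6, 8/3, 47/8, 93/7}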